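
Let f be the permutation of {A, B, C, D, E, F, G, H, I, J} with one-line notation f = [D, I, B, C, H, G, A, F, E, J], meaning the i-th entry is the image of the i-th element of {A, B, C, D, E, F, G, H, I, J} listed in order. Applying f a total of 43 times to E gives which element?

Tracing E → H → … returns to E after 9 steps, so E lies in a 9-cycle (A, D, C, B, I, E, H, F, G).
Powers repeat with period 9 on this cycle, and 43 mod 9 = 7, so f^43(E) = f^7(E).
Stepping 7 places around the cycle: E → H → F → G → A → D → C → B.

B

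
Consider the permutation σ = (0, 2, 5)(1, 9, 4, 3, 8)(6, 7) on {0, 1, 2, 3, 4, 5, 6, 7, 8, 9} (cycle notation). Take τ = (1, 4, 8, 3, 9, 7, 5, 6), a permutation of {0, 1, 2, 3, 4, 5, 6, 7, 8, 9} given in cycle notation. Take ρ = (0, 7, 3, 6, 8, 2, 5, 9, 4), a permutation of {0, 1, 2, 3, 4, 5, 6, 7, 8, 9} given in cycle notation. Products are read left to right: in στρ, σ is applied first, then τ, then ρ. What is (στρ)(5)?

Chase 5: σ(5) = 0; τ(0) = 0; ρ(0) = 7. Hence (στρ)(5) = 7.

7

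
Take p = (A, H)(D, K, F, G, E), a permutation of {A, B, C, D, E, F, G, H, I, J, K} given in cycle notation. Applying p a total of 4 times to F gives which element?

F lies in the 5-cycle (D, K, F, G, E).
Advancing 4 steps from F: F → G → E → D → K.

K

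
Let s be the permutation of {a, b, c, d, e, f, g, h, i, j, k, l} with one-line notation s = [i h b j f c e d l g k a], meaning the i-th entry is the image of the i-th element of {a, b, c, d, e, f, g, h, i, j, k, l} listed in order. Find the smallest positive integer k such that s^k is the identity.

Decomposing into disjoint cycles gives cycle lengths 8, 3, 1.
The order is lcm(8, 3) = 24.

24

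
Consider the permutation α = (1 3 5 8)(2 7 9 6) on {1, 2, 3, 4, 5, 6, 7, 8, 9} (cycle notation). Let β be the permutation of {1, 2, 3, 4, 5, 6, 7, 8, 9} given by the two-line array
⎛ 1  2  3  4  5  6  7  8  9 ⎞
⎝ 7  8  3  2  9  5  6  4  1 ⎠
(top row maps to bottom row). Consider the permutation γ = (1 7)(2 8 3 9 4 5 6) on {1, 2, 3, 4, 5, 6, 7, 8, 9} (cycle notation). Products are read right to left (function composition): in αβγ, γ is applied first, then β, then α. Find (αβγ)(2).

(αβγ)(2) = α(β(γ(2))). γ(2) = 8, then β(8) = 4, then α(4) = 4, so the result is 4.

4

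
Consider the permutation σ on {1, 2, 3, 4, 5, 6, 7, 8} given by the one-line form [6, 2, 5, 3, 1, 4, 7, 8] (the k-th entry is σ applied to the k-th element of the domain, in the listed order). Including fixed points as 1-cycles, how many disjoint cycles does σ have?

4

The cycle decomposition is (1 6 4 3 5)(2)(7)(8), which has 4 cycles (counting 1-cycles).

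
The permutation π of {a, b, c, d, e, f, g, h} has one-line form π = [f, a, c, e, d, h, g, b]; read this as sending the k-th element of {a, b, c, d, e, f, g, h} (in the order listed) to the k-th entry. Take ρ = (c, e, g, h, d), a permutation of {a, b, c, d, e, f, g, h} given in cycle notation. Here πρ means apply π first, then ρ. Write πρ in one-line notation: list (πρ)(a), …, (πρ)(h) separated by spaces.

(πρ)(x) = ρ(π(x)). Computing each image: ρ(π(a)) = ρ(f) = f, ρ(π(b)) = ρ(a) = a, ρ(π(c)) = ρ(c) = e, ρ(π(d)) = ρ(e) = g, ρ(π(e)) = ρ(d) = c, ρ(π(f)) = ρ(h) = d, ρ(π(g)) = ρ(g) = h, ρ(π(h)) = ρ(b) = b.
Hence πρ = [f a e g c d h b].

f a e g c d h b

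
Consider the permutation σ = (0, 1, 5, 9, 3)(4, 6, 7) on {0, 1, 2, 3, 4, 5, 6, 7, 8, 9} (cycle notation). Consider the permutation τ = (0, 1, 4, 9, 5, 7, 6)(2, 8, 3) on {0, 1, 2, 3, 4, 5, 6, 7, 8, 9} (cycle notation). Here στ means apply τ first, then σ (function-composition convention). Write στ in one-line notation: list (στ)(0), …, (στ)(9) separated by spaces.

5 6 8 2 3 4 1 7 0 9

(στ)(x) = σ(τ(x)). Computing each image: σ(τ(0)) = σ(1) = 5, σ(τ(1)) = σ(4) = 6, σ(τ(2)) = σ(8) = 8, σ(τ(3)) = σ(2) = 2, σ(τ(4)) = σ(9) = 3, σ(τ(5)) = σ(7) = 4, σ(τ(6)) = σ(0) = 1, σ(τ(7)) = σ(6) = 7, σ(τ(8)) = σ(3) = 0, σ(τ(9)) = σ(5) = 9.
Hence στ = [5 6 8 2 3 4 1 7 0 9].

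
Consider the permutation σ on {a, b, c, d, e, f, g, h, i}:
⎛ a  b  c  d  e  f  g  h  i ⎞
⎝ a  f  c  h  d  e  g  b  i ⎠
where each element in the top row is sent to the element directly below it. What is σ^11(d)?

Tracing d → h → … returns to d after 5 steps, so d lies in a 5-cycle (b, f, e, d, h).
Powers repeat with period 5 on this cycle, and 11 mod 5 = 1, so σ^11(d) = σ^1(d).
Stepping 1 place around the cycle: d → h.

h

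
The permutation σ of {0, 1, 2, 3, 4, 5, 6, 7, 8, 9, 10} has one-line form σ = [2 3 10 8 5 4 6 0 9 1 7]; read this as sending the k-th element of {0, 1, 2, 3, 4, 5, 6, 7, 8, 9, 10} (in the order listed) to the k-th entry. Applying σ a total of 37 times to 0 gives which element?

2

Tracing 0 → 2 → … returns to 0 after 4 steps, so 0 lies in a 4-cycle (0 2 10 7).
Powers repeat with period 4 on this cycle, and 37 mod 4 = 1, so σ^37(0) = σ^1(0).
Advancing 1 step from 0: 0 → 2.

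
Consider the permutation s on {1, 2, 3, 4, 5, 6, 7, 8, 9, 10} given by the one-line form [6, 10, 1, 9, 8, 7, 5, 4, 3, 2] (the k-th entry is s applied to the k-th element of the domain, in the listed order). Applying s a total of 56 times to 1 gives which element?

Tracing 1 → 6 → … returns to 1 after 8 steps, so 1 lies in an 8-cycle (1 6 7 5 8 4 9 3).
On an 8-cycle, s^8 is the identity, so s^56 = s^0 there (56 ≡ 0 mod 8).
So s^56(1) = 1.

1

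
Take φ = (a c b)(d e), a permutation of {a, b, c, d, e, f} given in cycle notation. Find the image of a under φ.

c

Within (a c b), a ↦ c.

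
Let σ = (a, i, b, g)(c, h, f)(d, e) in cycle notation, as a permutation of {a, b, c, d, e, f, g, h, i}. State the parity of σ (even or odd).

even

The cycle lengths are 4, 3, 2.
A cycle is odd iff its length is even; σ has 2 even-length cycles, so sgn(σ) = (−1)^2 and σ is even.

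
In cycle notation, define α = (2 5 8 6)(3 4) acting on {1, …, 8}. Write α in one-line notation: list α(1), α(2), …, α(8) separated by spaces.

1 5 4 3 8 2 7 6

Each element maps to the next entry in its cycle (wrapping to the front): 1→1, 2→5, 3→4, 4→3, 5→8, 6→2, 7→7, 8→6.
Listing these in domain order gives 1 5 4 3 8 2 7 6.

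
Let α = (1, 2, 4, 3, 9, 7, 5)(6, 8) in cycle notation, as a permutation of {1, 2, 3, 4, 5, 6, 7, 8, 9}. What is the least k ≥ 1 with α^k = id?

14

The cycle type of α is (7, 2).
Since disjoint cycles commute, ord(α) = lcm(7, 2) = 14.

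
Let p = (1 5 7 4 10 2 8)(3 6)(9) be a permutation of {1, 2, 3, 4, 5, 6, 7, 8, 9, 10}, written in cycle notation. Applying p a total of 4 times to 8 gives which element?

8 lies in the 7-cycle (1 5 7 4 10 2 8).
Advancing 4 steps from 8: 8 → 1 → 5 → 7 → 4.

4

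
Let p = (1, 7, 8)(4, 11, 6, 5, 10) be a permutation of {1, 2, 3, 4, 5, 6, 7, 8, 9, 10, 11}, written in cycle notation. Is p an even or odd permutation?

The cycle lengths are 5, 3, 1, 1, 1.
A cycle of length ℓ contributes ℓ−1 transpositions, so p is a product of 4 + 2 = 6 transpositions — even.

even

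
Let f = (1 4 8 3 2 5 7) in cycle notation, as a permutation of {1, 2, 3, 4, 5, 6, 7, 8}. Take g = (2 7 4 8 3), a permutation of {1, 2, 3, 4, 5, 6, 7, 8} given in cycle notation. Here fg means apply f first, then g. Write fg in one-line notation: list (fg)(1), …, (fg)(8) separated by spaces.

8 5 7 3 4 6 1 2

For each element, apply f then g: 1 → 4 → 8; 2 → 5 → 5; 3 → 2 → 7; 4 → 8 → 3; 5 → 7 → 4; 6 → 6 → 6; 7 → 1 → 1; 8 → 3 → 2.
So fg in one-line form is 8 5 7 3 4 6 1 2.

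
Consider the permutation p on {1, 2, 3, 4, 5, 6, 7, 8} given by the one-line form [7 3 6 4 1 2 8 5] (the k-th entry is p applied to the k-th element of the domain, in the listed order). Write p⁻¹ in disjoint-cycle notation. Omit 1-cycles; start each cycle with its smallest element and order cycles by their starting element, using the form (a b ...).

The cycle decomposition of p is (1 7 8 5)(2 3 6).
Reversing each cycle (and rotating so the smallest element leads) gives p⁻¹ = (1 5 8 7)(2 6 3).

(1 5 8 7)(2 6 3)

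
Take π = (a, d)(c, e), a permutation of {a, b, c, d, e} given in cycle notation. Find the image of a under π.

d

In the cycle (a, d), a is followed by d, so π(a) = d.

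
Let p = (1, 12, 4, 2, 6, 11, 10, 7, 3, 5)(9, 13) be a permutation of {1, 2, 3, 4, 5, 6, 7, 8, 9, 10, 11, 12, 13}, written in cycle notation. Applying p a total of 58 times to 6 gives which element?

4

6 lies in the 10-cycle (1, 12, 4, 2, 6, 11, 10, 7, 3, 5).
On a 10-cycle, p^10 is the identity, so p^58 = p^8 there (58 ≡ 8 mod 10).
Stepping 8 places around the cycle: 6 → 11 → 10 → 7 → 3 → 5 → 1 → 12 → 4.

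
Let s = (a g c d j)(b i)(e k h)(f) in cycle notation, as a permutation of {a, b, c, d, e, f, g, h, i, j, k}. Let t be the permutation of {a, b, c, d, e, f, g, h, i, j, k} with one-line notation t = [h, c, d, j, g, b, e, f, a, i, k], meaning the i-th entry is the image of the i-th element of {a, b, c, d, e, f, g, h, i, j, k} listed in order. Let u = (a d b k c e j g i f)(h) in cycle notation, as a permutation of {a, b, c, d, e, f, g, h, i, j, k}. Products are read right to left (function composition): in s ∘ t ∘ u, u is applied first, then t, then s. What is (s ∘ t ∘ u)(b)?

h

(s ∘ t ∘ u)(b) = s(t(u(b))). u(b) = k, then t(k) = k, then s(k) = h, so the result is h.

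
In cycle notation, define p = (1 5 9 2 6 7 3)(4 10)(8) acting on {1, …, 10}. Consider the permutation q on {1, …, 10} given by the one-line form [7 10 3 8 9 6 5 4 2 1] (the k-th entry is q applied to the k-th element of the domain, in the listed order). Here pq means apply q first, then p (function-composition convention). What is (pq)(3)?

1

(pq)(3) = p(q(3)). q(3) = 3, then p(3) = 1. So (pq)(3) = 1.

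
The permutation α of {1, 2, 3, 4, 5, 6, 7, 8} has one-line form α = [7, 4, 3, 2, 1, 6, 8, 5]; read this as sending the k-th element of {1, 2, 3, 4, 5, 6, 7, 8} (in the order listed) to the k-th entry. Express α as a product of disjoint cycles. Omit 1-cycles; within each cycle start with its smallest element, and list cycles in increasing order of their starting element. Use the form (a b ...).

Iterating α from 1 gives 1 → 7 → 8 → 5 → 1; that is the 4-cycle (1 7 8 5).
Repeating from the next unused element and collecting all non-trivial cycles gives (1 7 8 5)(2 4).

(1 7 8 5)(2 4)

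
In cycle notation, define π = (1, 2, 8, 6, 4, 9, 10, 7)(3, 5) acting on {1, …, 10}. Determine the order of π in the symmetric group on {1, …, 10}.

8

The cycle type of π is (8, 2).
The order is lcm(8, 2) = 8.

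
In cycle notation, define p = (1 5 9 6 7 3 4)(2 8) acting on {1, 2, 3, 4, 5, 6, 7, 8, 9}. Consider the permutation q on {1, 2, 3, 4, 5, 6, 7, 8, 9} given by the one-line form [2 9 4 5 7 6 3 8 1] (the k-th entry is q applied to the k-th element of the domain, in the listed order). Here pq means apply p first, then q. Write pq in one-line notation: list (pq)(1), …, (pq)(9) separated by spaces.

7 8 5 2 1 3 4 9 6

Chase each element through p then q: 1 → 5 → 7; 2 → 8 → 8; 3 → 4 → 5; 4 → 1 → 2; 5 → 9 → 1; 6 → 7 → 3; 7 → 3 → 4; 8 → 2 → 9; 9 → 6 → 6.
Collecting the images, pq = [7 8 5 2 1 3 4 9 6].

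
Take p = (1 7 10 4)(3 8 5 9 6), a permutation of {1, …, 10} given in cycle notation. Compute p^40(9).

9

9 lies in the 5-cycle (3 8 5 9 6).
Powers repeat with period 5 on this cycle, and 40 mod 5 = 0, so p^40(9) = p^0(9).
So p^40(9) = 9.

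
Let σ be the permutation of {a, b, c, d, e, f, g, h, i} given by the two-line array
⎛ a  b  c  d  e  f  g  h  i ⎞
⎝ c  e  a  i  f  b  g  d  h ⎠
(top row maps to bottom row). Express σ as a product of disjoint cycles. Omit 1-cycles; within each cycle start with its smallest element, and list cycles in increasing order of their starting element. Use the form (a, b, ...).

Start at a and follow images: a → c → a, giving the cycle (a, c).
Continuing from each remaining unvisited element yields (a, c)(b, e, f)(d, i, h).

(a, c)(b, e, f)(d, i, h)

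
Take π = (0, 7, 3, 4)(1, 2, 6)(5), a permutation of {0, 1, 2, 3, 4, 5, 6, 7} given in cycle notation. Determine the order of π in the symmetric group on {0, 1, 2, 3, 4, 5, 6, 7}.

The disjoint cycles have lengths 4, 3, 1.
The order of π is the least common multiple of its cycle lengths: lcm(4, 3) = 12.

12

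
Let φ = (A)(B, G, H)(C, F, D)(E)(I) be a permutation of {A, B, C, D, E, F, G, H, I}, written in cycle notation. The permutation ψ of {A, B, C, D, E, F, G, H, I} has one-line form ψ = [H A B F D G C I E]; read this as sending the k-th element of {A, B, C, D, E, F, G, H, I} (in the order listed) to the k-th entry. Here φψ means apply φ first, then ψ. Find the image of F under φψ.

F

φ(F) = D, then ψ(D) = F; composing gives (φψ)(F) = F.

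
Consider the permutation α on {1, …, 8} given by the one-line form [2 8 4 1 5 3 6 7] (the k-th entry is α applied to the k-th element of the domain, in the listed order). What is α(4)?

4 is element number 4 of the domain, and entry number 4 of the one-line form is 1, so α(4) = 1.

1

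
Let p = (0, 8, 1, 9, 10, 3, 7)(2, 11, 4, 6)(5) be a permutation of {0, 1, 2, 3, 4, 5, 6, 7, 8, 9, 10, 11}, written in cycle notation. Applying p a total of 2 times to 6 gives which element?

6 lies in the 4-cycle (2, 11, 4, 6).
Advancing 2 steps from 6: 6 → 2 → 11.

11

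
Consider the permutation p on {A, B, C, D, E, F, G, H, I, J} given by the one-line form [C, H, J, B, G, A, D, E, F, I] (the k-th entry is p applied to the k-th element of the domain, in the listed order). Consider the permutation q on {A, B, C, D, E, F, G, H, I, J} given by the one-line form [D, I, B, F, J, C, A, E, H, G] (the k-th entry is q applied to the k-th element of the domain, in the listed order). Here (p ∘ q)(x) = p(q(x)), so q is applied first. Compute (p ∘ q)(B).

(p ∘ q)(B) = p(q(B)). q(B) = I, then p(I) = F. So (p ∘ q)(B) = F.

F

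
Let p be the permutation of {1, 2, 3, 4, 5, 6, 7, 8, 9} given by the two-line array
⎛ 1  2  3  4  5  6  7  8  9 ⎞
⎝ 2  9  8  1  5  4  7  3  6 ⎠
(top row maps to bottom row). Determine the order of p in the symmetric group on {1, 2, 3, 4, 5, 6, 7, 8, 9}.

10

Decomposing into disjoint cycles gives cycle lengths 5, 2, 1, 1.
The order is lcm(5, 2) = 10.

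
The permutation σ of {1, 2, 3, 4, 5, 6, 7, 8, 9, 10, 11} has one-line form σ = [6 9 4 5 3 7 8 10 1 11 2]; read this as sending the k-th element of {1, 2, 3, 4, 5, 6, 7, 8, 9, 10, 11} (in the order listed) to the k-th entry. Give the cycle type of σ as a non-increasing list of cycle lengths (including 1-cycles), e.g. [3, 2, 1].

The disjoint cycles are (1, 6, 7, 8, 10, 11, 2, 9)(3, 4, 5), with lengths 8, 3 in non-increasing order.

[8, 3]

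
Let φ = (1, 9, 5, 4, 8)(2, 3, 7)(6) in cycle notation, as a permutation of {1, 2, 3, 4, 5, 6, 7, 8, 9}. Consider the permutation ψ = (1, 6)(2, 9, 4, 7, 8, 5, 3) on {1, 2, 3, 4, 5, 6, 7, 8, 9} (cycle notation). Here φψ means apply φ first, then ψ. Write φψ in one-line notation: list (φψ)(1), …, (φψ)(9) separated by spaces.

4 2 8 5 7 1 9 6 3

(φψ)(x) = ψ(φ(x)). Computing each image: ψ(φ(1)) = ψ(9) = 4, ψ(φ(2)) = ψ(3) = 2, ψ(φ(3)) = ψ(7) = 8, ψ(φ(4)) = ψ(8) = 5, ψ(φ(5)) = ψ(4) = 7, ψ(φ(6)) = ψ(6) = 1, ψ(φ(7)) = ψ(2) = 9, ψ(φ(8)) = ψ(1) = 6, ψ(φ(9)) = ψ(5) = 3.
Hence φψ = [4 2 8 5 7 1 9 6 3].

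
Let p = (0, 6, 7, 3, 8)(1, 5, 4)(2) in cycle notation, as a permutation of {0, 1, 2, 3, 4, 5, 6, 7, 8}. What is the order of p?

15

The disjoint cycles have lengths 5, 3, 1.
Since disjoint cycles commute, ord(p) = lcm(5, 3) = 15.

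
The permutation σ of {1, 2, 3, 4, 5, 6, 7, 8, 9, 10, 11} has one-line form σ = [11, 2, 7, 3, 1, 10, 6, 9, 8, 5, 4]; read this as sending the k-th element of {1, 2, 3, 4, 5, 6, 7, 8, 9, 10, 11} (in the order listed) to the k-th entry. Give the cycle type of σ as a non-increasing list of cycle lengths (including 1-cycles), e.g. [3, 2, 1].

The disjoint cycles are (1, 11, 4, 3, 7, 6, 10, 5)(2)(8, 9), with lengths 8, 2, 1 in non-increasing order.

[8, 2, 1]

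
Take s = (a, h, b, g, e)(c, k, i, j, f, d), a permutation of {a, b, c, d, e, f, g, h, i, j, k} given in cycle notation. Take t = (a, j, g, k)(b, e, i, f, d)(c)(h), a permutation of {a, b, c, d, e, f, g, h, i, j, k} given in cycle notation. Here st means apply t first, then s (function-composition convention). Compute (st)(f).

c

(st)(f) = s(t(f)). t(f) = d, then s(d) = c. So (st)(f) = c.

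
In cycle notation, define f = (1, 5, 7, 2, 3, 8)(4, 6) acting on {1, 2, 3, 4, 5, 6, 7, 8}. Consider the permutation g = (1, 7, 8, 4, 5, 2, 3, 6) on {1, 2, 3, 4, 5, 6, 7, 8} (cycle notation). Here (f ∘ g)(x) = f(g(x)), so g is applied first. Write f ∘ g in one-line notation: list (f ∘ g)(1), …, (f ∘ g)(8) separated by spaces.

2 8 4 7 3 5 1 6

For each element, apply g then f: 1 → 7 → 2; 2 → 3 → 8; 3 → 6 → 4; 4 → 5 → 7; 5 → 2 → 3; 6 → 1 → 5; 7 → 8 → 1; 8 → 4 → 6.
Collecting the images, f ∘ g = [2 8 4 7 3 5 1 6].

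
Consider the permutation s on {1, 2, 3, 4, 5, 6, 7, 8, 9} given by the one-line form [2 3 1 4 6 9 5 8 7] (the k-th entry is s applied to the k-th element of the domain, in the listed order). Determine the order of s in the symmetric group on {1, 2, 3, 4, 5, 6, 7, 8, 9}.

The disjoint-cycle form of s has cycle lengths 4, 3, 1, 1.
The order is lcm(4, 3) = 12.

12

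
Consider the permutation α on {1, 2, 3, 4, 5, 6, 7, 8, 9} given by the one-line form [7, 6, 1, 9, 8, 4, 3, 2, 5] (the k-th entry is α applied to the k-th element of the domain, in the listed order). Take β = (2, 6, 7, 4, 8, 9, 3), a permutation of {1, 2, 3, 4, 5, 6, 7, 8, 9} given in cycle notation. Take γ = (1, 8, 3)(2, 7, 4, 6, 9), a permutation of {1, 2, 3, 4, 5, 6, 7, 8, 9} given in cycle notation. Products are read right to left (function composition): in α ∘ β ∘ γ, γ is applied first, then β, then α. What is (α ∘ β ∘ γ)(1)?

5

Apply the permutations in order: γ(1) = 8, then β(8) = 9, then α(9) = 5. So (α ∘ β ∘ γ)(1) = 5.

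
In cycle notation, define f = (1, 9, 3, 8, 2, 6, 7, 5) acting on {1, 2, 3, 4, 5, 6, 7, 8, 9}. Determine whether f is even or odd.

The cycle lengths are 8, 1.
A cycle is odd iff its length is even; f has 1 even-length cycle, so sgn(f) = (−1)^1 and f is odd.

odd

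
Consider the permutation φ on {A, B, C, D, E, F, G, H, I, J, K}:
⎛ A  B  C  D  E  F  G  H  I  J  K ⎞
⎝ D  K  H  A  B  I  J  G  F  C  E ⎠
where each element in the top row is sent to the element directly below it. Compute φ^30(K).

K

Tracing K → E → … returns to K after 3 steps, so K lies in a 3-cycle (B K E).
On a 3-cycle, φ^3 is the identity, so φ^30 = φ^0 there (30 ≡ 0 mod 3).
So φ^30(K) = K.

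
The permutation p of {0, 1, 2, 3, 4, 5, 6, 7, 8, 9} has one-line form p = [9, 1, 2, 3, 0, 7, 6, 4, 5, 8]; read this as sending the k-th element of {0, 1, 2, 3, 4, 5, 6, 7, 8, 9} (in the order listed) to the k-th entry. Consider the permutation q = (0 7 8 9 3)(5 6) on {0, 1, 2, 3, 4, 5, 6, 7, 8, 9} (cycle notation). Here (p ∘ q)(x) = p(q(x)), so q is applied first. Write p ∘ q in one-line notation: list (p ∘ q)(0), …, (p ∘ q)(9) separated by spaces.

Chase each element through q then p: 0 → 7 → 4; 1 → 1 → 1; 2 → 2 → 2; 3 → 0 → 9; 4 → 4 → 0; 5 → 6 → 6; 6 → 5 → 7; 7 → 8 → 5; 8 → 9 → 8; 9 → 3 → 3.
So p ∘ q in one-line form is 4 1 2 9 0 6 7 5 8 3.

4 1 2 9 0 6 7 5 8 3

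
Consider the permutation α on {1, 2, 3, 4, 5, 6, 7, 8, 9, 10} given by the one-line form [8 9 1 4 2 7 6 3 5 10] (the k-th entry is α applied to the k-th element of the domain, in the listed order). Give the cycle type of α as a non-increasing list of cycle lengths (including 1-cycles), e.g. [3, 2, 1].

The disjoint cycles are (1, 8, 3)(2, 9, 5)(4)(6, 7)(10), with lengths 3, 3, 2, 1, 1 in non-increasing order.

[3, 3, 2, 1, 1]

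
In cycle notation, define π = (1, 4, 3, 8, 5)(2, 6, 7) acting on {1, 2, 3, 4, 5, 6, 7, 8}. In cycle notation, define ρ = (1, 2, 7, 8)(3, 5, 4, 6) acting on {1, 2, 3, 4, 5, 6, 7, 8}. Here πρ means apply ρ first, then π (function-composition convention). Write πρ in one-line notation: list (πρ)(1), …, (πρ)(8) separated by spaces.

(πρ)(x) = π(ρ(x)). Computing each image: π(ρ(1)) = π(2) = 6, π(ρ(2)) = π(7) = 2, π(ρ(3)) = π(5) = 1, π(ρ(4)) = π(6) = 7, π(ρ(5)) = π(4) = 3, π(ρ(6)) = π(3) = 8, π(ρ(7)) = π(8) = 5, π(ρ(8)) = π(1) = 4.
Hence πρ = [6 2 1 7 3 8 5 4].

6 2 1 7 3 8 5 4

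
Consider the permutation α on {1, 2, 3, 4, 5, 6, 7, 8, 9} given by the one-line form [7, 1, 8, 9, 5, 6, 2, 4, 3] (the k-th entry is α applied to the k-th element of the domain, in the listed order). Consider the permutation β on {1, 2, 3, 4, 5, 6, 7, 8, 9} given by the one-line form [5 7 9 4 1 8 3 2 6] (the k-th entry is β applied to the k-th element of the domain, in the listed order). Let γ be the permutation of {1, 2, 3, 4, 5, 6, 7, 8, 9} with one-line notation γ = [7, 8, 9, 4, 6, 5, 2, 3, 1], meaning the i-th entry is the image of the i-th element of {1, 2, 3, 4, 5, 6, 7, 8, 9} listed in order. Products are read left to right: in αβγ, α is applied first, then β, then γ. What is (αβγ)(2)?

6

Chase 2: α(2) = 1; β(1) = 5; γ(5) = 6. Hence (αβγ)(2) = 6.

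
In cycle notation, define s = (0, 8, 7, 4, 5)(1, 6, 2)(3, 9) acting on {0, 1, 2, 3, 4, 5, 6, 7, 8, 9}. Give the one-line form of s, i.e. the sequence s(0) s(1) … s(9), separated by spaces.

8 6 1 9 5 0 2 4 7 3

Each element maps to the next entry in its cycle (wrapping to the front): 0→8, 1→6, 2→1, 3→9, 4→5, 5→0, 6→2, 7→4, 8→7, 9→3.
Listing these in domain order gives 8 6 1 9 5 0 2 4 7 3.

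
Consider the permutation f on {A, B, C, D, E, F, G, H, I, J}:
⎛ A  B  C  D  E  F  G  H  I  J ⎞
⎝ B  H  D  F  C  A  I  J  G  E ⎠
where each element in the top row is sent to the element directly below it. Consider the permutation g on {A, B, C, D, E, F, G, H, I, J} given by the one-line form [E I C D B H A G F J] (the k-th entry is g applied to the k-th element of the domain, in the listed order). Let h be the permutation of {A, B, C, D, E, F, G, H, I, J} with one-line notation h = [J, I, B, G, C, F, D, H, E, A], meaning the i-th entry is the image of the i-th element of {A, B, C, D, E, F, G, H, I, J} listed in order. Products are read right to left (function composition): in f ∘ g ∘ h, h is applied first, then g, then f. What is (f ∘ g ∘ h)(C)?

Chase C: h(C) = B; g(B) = I; f(I) = G. Hence (f ∘ g ∘ h)(C) = G.

G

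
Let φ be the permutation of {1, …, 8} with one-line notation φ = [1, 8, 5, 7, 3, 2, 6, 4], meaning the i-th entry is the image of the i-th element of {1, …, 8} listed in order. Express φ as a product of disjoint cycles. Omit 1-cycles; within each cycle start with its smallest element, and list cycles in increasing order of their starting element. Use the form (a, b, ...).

From 2: 2 → 8 → 4 → 7 → 6 → 2, closing the cycle (2, 8, 4, 7, 6).
Repeating from the next unused element and collecting all non-trivial cycles gives (2, 8, 4, 7, 6)(3, 5).

(2, 8, 4, 7, 6)(3, 5)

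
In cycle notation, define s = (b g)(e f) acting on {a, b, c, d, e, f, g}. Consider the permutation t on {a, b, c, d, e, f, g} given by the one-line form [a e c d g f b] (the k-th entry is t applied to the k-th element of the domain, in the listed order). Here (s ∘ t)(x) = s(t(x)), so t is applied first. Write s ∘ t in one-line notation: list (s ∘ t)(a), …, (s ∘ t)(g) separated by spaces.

a f c d b e g

For each element, apply t then s: a → a → a; b → e → f; c → c → c; d → d → d; e → g → b; f → f → e; g → b → g.
So s ∘ t in one-line form is a f c d b e g.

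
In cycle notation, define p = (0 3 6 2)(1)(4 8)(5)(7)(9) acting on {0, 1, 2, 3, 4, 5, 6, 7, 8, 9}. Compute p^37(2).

2 lies in the 4-cycle (0 3 6 2).
Powers repeat with period 4 on this cycle, and 37 mod 4 = 1, so p^37(2) = p^1(2).
Stepping 1 place around the cycle: 2 → 0.

0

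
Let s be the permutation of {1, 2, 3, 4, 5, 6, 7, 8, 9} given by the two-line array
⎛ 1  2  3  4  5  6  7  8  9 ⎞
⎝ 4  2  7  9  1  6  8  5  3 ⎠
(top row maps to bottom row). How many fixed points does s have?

The fixed points (elements with s(x) = x) are {2, 6}, so there are 2.

2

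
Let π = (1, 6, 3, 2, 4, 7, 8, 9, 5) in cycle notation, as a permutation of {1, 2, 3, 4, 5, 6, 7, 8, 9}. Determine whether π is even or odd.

The cycle lengths are 9.
A cycle of length ℓ contributes ℓ−1 transpositions, so π is a product of 8 transpositions — even.

even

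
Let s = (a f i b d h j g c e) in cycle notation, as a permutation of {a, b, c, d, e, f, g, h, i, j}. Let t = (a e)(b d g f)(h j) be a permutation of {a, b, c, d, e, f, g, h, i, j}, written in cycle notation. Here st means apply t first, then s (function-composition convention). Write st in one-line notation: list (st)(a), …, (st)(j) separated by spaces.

a h e c f d i g b j

For each element, apply t then s: a → e → a; b → d → h; c → c → e; d → g → c; e → a → f; f → b → d; g → f → i; h → j → g; i → i → b; j → h → j.
Collecting the images, st = [a h e c f d i g b j].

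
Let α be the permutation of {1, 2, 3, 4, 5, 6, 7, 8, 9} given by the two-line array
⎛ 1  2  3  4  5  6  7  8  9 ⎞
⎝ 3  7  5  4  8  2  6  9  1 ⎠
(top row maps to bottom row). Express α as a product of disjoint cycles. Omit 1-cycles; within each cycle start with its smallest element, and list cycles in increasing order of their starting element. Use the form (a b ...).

From 1: 1 → 3 → 5 → 8 → 9 → 1, closing the cycle (1 3 5 8 9).
Continuing from each remaining unvisited element yields (1 3 5 8 9)(2 7 6).

(1 3 5 8 9)(2 7 6)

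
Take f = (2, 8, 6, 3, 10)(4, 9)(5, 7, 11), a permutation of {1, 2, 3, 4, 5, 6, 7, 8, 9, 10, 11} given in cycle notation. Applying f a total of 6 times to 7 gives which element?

7

7 lies in the 3-cycle (5, 7, 11).
On a 3-cycle, f^3 is the identity, so f^6 = f^0 there (6 ≡ 0 mod 3).
So f^6(7) = 7.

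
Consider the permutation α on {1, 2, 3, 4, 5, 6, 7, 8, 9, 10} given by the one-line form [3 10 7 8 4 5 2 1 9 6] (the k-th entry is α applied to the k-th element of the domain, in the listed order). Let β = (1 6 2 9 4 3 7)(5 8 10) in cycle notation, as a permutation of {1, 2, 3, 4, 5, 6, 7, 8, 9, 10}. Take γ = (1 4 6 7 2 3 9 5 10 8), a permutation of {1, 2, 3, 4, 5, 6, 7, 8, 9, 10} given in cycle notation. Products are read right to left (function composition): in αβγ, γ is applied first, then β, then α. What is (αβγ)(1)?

(αβγ)(1) = α(β(γ(1))). γ(1) = 4, then β(4) = 3, then α(3) = 7, so the result is 7.

7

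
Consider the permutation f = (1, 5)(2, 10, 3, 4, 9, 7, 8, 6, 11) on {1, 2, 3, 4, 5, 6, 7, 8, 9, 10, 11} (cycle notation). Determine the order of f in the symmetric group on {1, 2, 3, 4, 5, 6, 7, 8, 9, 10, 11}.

18

The cycle type of f is (9, 2).
The order is lcm(9, 2) = 18.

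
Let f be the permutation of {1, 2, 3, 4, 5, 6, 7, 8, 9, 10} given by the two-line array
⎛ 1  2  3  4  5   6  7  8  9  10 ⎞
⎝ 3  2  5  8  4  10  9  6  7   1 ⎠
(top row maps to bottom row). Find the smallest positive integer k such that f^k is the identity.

14

Writing f as disjoint cycles, the cycle lengths are 7, 2, 1.
The order is lcm(7, 2) = 14.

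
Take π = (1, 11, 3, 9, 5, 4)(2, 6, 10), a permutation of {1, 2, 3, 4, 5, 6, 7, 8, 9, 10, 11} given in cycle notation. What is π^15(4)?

3

4 lies in the 6-cycle (1, 11, 3, 9, 5, 4).
Powers repeat with period 6 on this cycle, and 15 mod 6 = 3, so π^15(4) = π^3(4).
Stepping 3 places around the cycle: 4 → 1 → 11 → 3.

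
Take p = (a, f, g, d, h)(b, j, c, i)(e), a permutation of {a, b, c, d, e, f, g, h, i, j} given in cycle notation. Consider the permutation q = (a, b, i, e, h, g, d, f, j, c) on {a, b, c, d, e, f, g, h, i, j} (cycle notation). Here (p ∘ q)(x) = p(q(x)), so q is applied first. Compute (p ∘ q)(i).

(p ∘ q)(i) = p(q(i)). q(i) = e, then p(e) = e. So (p ∘ q)(i) = e.

e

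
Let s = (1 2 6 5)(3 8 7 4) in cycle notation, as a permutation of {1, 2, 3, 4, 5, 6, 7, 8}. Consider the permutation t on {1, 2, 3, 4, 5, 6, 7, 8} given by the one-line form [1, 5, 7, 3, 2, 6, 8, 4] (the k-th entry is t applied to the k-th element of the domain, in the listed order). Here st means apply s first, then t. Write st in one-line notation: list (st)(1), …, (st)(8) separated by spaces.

(st)(x) = t(s(x)). Computing each image: t(s(1)) = t(2) = 5, t(s(2)) = t(6) = 6, t(s(3)) = t(8) = 4, t(s(4)) = t(3) = 7, t(s(5)) = t(1) = 1, t(s(6)) = t(5) = 2, t(s(7)) = t(4) = 3, t(s(8)) = t(7) = 8.
Hence st = [5 6 4 7 1 2 3 8].

5 6 4 7 1 2 3 8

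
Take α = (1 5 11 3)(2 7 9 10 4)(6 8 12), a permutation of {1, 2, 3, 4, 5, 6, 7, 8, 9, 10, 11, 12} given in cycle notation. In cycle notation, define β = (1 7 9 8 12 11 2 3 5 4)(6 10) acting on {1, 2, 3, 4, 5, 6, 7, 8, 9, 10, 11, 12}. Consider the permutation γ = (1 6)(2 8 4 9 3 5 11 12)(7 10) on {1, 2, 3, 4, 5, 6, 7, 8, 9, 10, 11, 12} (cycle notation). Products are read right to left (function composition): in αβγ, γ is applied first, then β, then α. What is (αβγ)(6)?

9

(αβγ)(6) = α(β(γ(6))). γ(6) = 1, then β(1) = 7, then α(7) = 9, so the result is 9.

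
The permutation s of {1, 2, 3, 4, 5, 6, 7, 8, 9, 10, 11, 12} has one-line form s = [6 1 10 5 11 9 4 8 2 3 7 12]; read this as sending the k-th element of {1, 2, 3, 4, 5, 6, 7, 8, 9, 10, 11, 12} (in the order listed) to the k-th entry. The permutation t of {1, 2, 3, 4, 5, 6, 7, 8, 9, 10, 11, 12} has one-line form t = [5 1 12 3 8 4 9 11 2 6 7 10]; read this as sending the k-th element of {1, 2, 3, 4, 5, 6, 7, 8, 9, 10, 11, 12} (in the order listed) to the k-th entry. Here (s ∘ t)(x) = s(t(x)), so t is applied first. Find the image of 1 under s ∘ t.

First apply t: t(1) = 5, then s(5) = 11. Thus (s ∘ t)(1) = 11.

11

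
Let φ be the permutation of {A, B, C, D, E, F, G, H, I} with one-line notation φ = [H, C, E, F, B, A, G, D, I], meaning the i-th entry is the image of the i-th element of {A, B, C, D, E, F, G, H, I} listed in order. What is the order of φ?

12

Decomposing into disjoint cycles gives cycle lengths 4, 3, 1, 1.
Since disjoint cycles commute, ord(φ) = lcm(4, 3) = 12.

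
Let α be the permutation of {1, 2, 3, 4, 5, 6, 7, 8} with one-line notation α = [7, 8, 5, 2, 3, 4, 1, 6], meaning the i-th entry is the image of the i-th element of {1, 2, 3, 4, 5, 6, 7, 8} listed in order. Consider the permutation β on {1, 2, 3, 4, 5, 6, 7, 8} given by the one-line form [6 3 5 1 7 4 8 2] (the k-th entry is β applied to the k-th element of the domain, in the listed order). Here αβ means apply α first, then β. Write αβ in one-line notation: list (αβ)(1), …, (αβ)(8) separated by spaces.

(αβ)(x) = β(α(x)). Computing each image: β(α(1)) = β(7) = 8, β(α(2)) = β(8) = 2, β(α(3)) = β(5) = 7, β(α(4)) = β(2) = 3, β(α(5)) = β(3) = 5, β(α(6)) = β(4) = 1, β(α(7)) = β(1) = 6, β(α(8)) = β(6) = 4.
Hence αβ = [8 2 7 3 5 1 6 4].

8 2 7 3 5 1 6 4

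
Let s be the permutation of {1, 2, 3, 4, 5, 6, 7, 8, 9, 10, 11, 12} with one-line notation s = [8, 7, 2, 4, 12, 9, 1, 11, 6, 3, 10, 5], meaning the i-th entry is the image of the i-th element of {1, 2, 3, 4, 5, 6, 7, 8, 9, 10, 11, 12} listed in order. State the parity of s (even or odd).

even

In disjoint-cycle form the cycle lengths are 7, 2, 2, 1.
A cycle is odd iff its length is even; s has 2 even-length cycles, so sgn(s) = (−1)^2 and s is even.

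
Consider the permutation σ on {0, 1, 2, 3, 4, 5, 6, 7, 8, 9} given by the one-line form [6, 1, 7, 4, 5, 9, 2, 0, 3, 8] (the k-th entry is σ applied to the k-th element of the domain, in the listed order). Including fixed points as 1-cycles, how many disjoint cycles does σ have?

3

The cycle decomposition is (0, 6, 2, 7)(1)(3, 4, 5, 9, 8), which has 3 cycles (counting 1-cycles).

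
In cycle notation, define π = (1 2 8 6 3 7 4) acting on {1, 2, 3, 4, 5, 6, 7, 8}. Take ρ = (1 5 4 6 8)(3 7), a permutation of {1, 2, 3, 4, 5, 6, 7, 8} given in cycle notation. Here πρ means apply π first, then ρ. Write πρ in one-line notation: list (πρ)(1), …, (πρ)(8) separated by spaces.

(πρ)(x) = ρ(π(x)). Computing each image: ρ(π(1)) = ρ(2) = 2, ρ(π(2)) = ρ(8) = 1, ρ(π(3)) = ρ(7) = 3, ρ(π(4)) = ρ(1) = 5, ρ(π(5)) = ρ(5) = 4, ρ(π(6)) = ρ(3) = 7, ρ(π(7)) = ρ(4) = 6, ρ(π(8)) = ρ(6) = 8.
Hence πρ = [2 1 3 5 4 7 6 8].

2 1 3 5 4 7 6 8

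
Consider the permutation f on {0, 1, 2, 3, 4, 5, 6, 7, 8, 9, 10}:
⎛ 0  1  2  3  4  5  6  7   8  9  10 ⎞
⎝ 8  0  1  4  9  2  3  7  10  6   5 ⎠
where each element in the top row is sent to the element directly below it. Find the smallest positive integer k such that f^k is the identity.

12

Decomposing into disjoint cycles gives cycle lengths 6, 4, 1.
The order of f is the least common multiple of its cycle lengths: lcm(6, 4) = 12.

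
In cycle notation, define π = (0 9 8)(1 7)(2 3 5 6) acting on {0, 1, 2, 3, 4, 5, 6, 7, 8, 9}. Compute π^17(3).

3 lies in the 4-cycle (2 3 5 6).
Since the cycle has length 4, π^17 acts on it the same as π^1 (17 mod 4 = 1).
Advancing 1 step from 3: 3 → 5.

5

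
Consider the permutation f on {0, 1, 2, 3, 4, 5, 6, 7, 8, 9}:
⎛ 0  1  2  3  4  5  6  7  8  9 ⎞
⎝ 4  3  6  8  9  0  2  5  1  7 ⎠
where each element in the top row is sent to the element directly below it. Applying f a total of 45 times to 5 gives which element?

5

Tracing 5 → 0 → … returns to 5 after 5 steps, so 5 lies in a 5-cycle (0, 4, 9, 7, 5).
Powers repeat with period 5 on this cycle, and 45 mod 5 = 0, so f^45(5) = f^0(5).
So f^45(5) = 5.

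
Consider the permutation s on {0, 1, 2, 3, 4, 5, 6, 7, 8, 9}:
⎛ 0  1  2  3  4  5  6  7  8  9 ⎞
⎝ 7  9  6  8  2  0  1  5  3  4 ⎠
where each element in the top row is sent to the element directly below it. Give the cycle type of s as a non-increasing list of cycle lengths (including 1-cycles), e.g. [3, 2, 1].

The disjoint cycles are (0, 7, 5)(1, 9, 4, 2, 6)(3, 8), with lengths 5, 3, 2 in non-increasing order.

[5, 3, 2]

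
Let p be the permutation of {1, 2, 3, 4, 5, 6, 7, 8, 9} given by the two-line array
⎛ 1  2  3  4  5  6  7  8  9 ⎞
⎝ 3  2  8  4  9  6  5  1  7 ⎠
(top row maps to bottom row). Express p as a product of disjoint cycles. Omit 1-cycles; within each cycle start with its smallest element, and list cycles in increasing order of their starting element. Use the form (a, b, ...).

Iterating p from 1 gives 1 → 3 → 8 → 1; that is the 3-cycle (1, 3, 8).
Repeating from the next unused element and collecting all non-trivial cycles gives (1, 3, 8)(5, 9, 7).

(1, 3, 8)(5, 9, 7)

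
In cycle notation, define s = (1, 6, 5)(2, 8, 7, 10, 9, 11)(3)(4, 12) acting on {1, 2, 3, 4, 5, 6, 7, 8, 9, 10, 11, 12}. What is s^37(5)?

5 lies in the 3-cycle (1, 6, 5).
On a 3-cycle, s^3 is the identity, so s^37 = s^1 there (37 ≡ 1 mod 3).
Stepping 1 place around the cycle: 5 → 1.

1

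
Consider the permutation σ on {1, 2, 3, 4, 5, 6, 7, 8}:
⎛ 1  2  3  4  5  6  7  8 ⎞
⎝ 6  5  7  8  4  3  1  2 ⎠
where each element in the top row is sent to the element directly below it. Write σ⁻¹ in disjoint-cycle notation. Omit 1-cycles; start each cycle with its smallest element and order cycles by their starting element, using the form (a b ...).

First write σ in disjoint cycles: (1 6 3 7)(2 5 4 8).
The inverse reverses every cycle; in canonical form, σ⁻¹ = (1 7 3 6)(2 8 4 5).

(1 7 3 6)(2 8 4 5)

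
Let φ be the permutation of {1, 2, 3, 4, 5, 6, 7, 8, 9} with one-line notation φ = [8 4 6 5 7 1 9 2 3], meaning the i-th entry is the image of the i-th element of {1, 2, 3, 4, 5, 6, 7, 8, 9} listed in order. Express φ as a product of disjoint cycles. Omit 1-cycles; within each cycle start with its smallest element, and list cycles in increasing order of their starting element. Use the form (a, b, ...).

(1, 8, 2, 4, 5, 7, 9, 3, 6)

Start at 1 and follow images: 1 → 8 → 2 → 4 → 5 → 7 → 9 → 3 → 6 → 1, giving the cycle (1, 8, 2, 4, 5, 7, 9, 3, 6).
Repeating from the next unused element and collecting all non-trivial cycles gives (1, 8, 2, 4, 5, 7, 9, 3, 6).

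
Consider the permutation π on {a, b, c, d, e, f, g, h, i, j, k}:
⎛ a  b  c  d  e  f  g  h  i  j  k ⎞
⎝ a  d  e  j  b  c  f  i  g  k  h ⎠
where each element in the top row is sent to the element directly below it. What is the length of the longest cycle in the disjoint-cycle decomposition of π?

Decomposing into disjoint cycles gives (b, d, j, k, h, i, g, f, c, e); the longest has length 10.

10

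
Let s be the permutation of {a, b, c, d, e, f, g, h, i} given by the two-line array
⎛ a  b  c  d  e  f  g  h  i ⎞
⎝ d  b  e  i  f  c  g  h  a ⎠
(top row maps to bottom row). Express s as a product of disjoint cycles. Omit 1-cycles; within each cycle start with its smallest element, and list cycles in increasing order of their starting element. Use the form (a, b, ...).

(a, d, i)(c, e, f)

Iterating s from a gives a → d → i → a; that is the 3-cycle (a, d, i).
Repeating from the next unused element and collecting all non-trivial cycles gives (a, d, i)(c, e, f).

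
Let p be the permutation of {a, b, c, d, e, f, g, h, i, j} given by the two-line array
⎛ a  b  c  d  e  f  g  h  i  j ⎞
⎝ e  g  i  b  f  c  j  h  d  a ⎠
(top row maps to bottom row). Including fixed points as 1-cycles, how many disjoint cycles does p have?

The cycle decomposition is (a e f c i d b g j)(h), which has 2 cycles (counting 1-cycles).

2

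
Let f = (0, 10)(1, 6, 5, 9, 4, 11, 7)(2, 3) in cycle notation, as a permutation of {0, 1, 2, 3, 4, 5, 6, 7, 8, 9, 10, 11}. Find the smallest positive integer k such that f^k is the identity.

14

The cycle type of f is (7, 2, 2, 1).
The order is lcm(7, 2, 2) = 14.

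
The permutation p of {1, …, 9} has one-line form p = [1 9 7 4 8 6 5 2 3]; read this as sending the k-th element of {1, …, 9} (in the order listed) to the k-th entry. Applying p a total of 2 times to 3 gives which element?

Tracing 3 → 7 → … returns to 3 after 6 steps, so 3 lies in a 6-cycle (2, 9, 3, 7, 5, 8).
Stepping 2 places around the cycle: 3 → 7 → 5.

5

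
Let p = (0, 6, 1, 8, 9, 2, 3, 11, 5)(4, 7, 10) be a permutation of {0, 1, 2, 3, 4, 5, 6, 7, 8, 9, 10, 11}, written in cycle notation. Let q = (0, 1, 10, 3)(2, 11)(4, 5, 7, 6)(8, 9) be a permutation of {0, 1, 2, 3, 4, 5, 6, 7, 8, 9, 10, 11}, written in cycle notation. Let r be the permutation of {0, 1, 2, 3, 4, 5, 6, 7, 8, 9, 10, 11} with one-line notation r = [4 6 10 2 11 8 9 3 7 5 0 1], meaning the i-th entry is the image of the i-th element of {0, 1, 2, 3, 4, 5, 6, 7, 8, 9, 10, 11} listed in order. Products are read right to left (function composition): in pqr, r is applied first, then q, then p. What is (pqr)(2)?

11

(pqr)(2) = p(q(r(2))). r(2) = 10, then q(10) = 3, then p(3) = 11, so the result is 11.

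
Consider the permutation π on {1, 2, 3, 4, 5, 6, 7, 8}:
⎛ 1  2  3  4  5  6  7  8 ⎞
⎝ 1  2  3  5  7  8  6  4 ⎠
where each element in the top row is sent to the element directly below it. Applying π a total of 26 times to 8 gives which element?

4

Tracing 8 → 4 → … returns to 8 after 5 steps, so 8 lies in a 5-cycle (4 5 7 6 8).
Powers repeat with period 5 on this cycle, and 26 mod 5 = 1, so π^26(8) = π^1(8).
Advancing 1 step from 8: 8 → 4.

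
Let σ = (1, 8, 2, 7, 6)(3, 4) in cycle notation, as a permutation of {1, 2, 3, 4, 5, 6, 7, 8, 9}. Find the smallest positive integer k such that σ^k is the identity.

10

The cycle type of σ is (5, 2, 1, 1).
Since disjoint cycles commute, ord(σ) = lcm(5, 2) = 10.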